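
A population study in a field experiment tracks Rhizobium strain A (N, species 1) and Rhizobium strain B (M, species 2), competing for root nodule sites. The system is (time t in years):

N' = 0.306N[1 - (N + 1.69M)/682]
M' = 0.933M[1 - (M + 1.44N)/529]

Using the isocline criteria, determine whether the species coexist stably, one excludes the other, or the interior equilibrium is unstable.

Compare the nullcline intercepts: K1/α12 = 682/1.69 = 404 < K2 = 529; K2/α21 = 529/1.44 = 367 < K1 = 682.
Since both are reversed, neither can invade when rare; the interior point is a saddle.

unstable coexistence (outcome depends on initial conditions)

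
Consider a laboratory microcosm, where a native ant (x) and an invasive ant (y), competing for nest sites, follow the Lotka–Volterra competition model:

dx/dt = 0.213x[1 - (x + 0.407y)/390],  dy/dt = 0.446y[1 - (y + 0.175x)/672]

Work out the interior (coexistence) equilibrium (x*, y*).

x* ≈ 125, y* ≈ 650

Setting both brackets to zero gives the nullclines x + 0.407y = 390 and 0.175x + y = 672.
Substituting y = 672 - 0.175x into the first: x(1 - 0.407·0.175) = 390 - 0.407·672.
So x* = 116/0.929 = 125, and then y* = 672 - 0.175·125 = 650.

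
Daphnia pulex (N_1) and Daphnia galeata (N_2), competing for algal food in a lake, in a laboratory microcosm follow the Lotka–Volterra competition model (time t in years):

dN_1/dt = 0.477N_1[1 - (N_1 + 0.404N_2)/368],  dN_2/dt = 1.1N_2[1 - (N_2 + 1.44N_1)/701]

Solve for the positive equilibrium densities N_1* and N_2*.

Setting both brackets to zero gives the nullclines N_1 + 0.404N_2 = 368 and 1.44N_1 + N_2 = 701.
Substituting N_2 = 701 - 1.44N_1 into the first: N_1(1 - 0.404·1.44) = 368 - 0.404·701.
So N_1* = 84.8/0.418 = 203, and then N_2* = 701 - 1.44·203 = 409.

N_1* ≈ 203, N_2* ≈ 409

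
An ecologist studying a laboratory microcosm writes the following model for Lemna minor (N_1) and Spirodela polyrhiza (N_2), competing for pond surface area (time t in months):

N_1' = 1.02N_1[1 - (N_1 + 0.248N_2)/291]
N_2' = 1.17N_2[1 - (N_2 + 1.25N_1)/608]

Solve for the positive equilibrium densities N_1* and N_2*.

N_1* ≈ 203, N_2* ≈ 354

Setting both brackets to zero gives the nullclines N_1 + 0.248N_2 = 291 and 1.25N_1 + N_2 = 608.
Substituting N_2 = 608 - 1.25N_1 into the first: N_1(1 - 0.248·1.25) = 291 - 0.248·608.
So N_1* = 140/0.69 = 203, and then N_2* = 608 - 1.25·203 = 354.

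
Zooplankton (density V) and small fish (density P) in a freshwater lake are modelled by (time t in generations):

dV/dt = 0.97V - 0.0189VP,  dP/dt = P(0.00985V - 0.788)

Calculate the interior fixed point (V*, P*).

V* ≈ 80, P* ≈ 51.3

Set dP/dt = 0 with P > 0: 0.00985V - 0.788 = 0, so V* = 0.788/0.00985 = 80.
Set dV/dt = 0 with V > 0: 0.97 - 0.0189P = 0, so P* = 0.97/0.0189 = 51.3.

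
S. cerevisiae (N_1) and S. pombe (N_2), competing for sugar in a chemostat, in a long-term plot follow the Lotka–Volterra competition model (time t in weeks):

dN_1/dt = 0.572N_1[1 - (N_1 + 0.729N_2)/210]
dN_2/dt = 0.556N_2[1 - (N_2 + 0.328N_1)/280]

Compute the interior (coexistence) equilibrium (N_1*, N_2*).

Setting both brackets to zero gives the nullclines N_1 + 0.729N_2 = 210 and 0.328N_1 + N_2 = 280.
Substituting N_2 = 280 - 0.328N_1 into the first: N_1(1 - 0.729·0.328) = 210 - 0.729·280.
So N_1* = 5.88/0.761 = 7.73, and then N_2* = 280 - 0.328·7.73 = 277.

N_1* ≈ 7.73, N_2* ≈ 277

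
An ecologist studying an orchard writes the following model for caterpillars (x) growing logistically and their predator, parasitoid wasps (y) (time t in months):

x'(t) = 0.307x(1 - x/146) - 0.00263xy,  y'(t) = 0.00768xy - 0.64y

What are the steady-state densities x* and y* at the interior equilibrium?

From dy/dt = 0 with y > 0: 0.00768x* = 0.64, so x* = 83.3.
Substitute into dx/dt = 0: 0.307(1 - 83.3/146) = 0.00263y*.
The bracket is 0.429, giving y* = 0.132/0.00263 = 50.1.

x* ≈ 83.3, y* ≈ 50.1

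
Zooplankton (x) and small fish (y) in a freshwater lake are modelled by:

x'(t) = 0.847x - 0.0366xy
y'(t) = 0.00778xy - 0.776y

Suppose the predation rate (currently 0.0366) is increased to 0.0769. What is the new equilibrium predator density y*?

y* ≈ 11

At the interior fixed point, setting dx/dt = 0 with x > 0 fixes y* = (prey growth rate)/(xy coefficient) — independent of the other coefficients.
With the change, y* = 0.847/0.0769 = 11; it falls from 23.1.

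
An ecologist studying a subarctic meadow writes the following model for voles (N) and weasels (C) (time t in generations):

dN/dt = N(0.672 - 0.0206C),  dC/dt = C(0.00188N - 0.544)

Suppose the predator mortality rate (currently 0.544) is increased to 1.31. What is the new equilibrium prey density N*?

At the interior fixed point, setting dC/dt = 0 with C > 0 fixes N* = (predator death rate)/(NC coefficient) — independent of the other coefficients.
With the change, N* = 1.31/0.00188 = 697; it rises from 289.

N* ≈ 697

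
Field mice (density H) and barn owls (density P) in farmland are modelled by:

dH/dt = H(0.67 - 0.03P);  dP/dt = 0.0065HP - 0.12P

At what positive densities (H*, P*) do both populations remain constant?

H* ≈ 18.5, P* ≈ 22.3

Set dP/dt = 0 with P > 0: 0.0065H - 0.12 = 0, so H* = 0.12/0.0065 = 18.5.
Set dH/dt = 0 with H > 0: 0.67 - 0.03P = 0, so P* = 0.67/0.03 = 22.3.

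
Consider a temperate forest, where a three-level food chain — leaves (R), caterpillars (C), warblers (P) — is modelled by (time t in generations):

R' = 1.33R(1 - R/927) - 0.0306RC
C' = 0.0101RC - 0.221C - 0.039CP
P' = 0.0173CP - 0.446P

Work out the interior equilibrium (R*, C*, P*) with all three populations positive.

R* ≈ 377, C* ≈ 25.8, P* ≈ 92

From dP/dt = 0: 0.0173C* = 0.446, so C* = 25.8.
From dR/dt = 0: 1.33(1 - R*/927) = 0.0306·25.8, giving R* = 927·(1 - 0.593) = 377.
From dC/dt = 0: 0.0101·377 - 0.221 = 0.039P*, so P* = 3.59/0.039 = 92.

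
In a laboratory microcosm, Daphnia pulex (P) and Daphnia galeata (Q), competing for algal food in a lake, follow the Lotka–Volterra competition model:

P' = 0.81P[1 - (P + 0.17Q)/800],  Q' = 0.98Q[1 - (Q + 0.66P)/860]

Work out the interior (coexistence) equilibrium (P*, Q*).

P* ≈ 736, Q* ≈ 374

Setting both brackets to zero gives the nullclines P + 0.17Q = 800 and 0.66P + Q = 860.
Substituting Q = 860 - 0.66P into the first: P(1 - 0.17·0.66) = 800 - 0.17·860.
So P* = 654/0.888 = 736, and then Q* = 860 - 0.66·736 = 374.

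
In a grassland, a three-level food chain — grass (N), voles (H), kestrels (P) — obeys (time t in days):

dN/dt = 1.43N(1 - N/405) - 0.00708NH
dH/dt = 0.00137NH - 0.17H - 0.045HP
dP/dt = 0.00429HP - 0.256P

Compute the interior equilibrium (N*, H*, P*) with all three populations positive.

N* ≈ 285, H* ≈ 59.7, P* ≈ 4.91

From dP/dt = 0: 0.00429H* = 0.256, so H* = 59.7.
From dN/dt = 0: 1.43(1 - N*/405) = 0.00708·59.7, giving N* = 405·(1 - 0.295) = 285.
From dH/dt = 0: 0.00137·285 - 0.17 = 0.045P*, so P* = 0.221/0.045 = 4.91.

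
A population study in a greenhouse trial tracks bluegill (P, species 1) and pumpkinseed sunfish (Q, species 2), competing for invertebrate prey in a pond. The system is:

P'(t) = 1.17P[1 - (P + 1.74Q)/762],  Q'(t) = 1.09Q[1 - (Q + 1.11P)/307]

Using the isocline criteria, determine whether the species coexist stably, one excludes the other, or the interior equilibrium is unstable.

species 1 excludes species 2

Compare the nullcline intercepts: K1/α12 = 762/1.74 = 438 > K2 = 307; K2/α21 = 307/1.11 = 277 < K1 = 762.
Since the inequalities point opposite ways, species 1 can invade but species 2 cannot.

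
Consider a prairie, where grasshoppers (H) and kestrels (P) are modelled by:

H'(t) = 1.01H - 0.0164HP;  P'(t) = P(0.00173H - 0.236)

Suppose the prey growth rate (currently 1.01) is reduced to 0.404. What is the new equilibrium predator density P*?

At the interior fixed point, setting dH/dt = 0 with H > 0 fixes P* = (prey growth rate)/(HP coefficient) — independent of the other coefficients.
With the change, P* = 0.404/0.0164 = 24.6; it falls from 61.6.

P* ≈ 24.6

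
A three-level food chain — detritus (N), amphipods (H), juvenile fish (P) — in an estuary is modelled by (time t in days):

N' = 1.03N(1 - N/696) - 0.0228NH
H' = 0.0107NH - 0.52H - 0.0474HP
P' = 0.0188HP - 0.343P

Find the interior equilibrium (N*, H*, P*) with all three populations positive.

N* ≈ 415, H* ≈ 18.2, P* ≈ 82.7

From dP/dt = 0: 0.0188H* = 0.343, so H* = 18.2.
From dN/dt = 0: 1.03(1 - N*/696) = 0.0228·18.2, giving N* = 696·(1 - 0.404) = 415.
From dH/dt = 0: 0.0107·415 - 0.52 = 0.0474P*, so P* = 3.92/0.0474 = 82.7.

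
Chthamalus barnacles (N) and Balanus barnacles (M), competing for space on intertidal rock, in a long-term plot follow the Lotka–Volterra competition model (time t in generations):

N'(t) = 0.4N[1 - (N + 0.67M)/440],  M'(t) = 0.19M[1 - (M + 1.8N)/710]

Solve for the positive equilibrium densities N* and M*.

N* ≈ 173, M* ≈ 398

Setting both brackets to zero gives the nullclines N + 0.67M = 440 and 1.8N + M = 710.
Substituting M = 710 - 1.8N into the first: N(1 - 0.67·1.8) = 440 - 0.67·710.
So N* = -35.7/-0.206 = 173, and then M* = 710 - 1.8·173 = 398.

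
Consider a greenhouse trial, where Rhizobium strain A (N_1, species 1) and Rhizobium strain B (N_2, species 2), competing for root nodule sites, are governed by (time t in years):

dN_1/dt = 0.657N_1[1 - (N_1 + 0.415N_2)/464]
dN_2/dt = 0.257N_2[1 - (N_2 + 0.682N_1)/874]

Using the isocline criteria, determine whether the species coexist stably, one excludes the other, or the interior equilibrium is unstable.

Compare the nullcline intercepts: K1/α12 = 464/0.415 = 1120 > K2 = 874; K2/α21 = 874/0.682 = 1280 > K1 = 464.
Since both inequalities hold, each species can invade when rare, so the interior equilibrium is stable.

stable coexistence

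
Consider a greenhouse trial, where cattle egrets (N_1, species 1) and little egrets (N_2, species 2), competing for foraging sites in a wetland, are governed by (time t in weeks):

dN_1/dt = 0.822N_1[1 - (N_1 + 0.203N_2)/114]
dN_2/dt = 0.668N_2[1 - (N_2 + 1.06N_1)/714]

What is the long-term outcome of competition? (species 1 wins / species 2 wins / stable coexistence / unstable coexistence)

species 2 excludes species 1

Compare the nullcline intercepts: K1/α12 = 114/0.203 = 562 < K2 = 714; K2/α21 = 714/1.06 = 674 > K1 = 114.
Since the inequalities point opposite ways, species 2 can invade but species 1 cannot.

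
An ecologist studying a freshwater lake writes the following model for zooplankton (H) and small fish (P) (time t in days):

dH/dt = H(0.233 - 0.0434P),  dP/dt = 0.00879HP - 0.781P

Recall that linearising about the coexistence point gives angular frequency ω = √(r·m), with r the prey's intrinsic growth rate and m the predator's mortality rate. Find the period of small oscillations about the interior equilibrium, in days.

Here r = 0.233 and m = 0.781, so r·m = 0.182.
ω = √0.182 = 0.427 per day, hence T = 2π/ω ≈ 14.7 days.

T ≈ 14.7 days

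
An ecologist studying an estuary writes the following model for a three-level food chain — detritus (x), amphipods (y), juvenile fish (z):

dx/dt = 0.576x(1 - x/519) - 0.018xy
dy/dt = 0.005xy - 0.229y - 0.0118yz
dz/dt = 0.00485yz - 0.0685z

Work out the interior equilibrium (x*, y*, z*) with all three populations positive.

From dz/dt = 0: 0.00485y* = 0.0685, so y* = 14.1.
From dx/dt = 0: 0.576(1 - x*/519) = 0.018·14.1, giving x* = 519·(1 - 0.441) = 290.
From dy/dt = 0: 0.005·290 - 0.229 = 0.0118z*, so z* = 1.22/0.0118 = 103.

x* ≈ 290, y* ≈ 14.1, z* ≈ 103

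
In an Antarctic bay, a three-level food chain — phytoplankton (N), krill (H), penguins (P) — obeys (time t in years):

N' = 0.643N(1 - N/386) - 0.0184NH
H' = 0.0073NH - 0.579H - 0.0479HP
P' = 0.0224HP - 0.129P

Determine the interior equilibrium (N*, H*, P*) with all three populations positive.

N* ≈ 322, H* ≈ 5.76, P* ≈ 37

From dP/dt = 0: 0.0224H* = 0.129, so H* = 5.76.
From dN/dt = 0: 0.643(1 - N*/386) = 0.0184·5.76, giving N* = 386·(1 - 0.165) = 322.
From dH/dt = 0: 0.0073·322 - 0.579 = 0.0479P*, so P* = 1.77/0.0479 = 37.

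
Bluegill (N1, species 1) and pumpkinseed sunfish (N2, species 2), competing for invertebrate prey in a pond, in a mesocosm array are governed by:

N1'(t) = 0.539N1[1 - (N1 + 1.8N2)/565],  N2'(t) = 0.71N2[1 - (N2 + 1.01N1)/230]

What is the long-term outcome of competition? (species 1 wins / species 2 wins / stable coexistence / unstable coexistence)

Compare the nullcline intercepts: K1/α12 = 565/1.8 = 314 > K2 = 230; K2/α21 = 230/1.01 = 228 < K1 = 565.
Since the inequalities point opposite ways, species 1 can invade but species 2 cannot.

species 1 excludes species 2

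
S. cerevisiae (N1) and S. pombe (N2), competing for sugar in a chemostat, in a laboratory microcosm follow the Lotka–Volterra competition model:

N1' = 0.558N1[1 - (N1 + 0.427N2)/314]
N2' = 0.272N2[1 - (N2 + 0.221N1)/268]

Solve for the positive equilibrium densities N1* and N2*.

N1* ≈ 220, N2* ≈ 219

Setting both brackets to zero gives the nullclines N1 + 0.427N2 = 314 and 0.221N1 + N2 = 268.
Substituting N2 = 268 - 0.221N1 into the first: N1(1 - 0.427·0.221) = 314 - 0.427·268.
So N1* = 200/0.906 = 220, and then N2* = 268 - 0.221·220 = 219.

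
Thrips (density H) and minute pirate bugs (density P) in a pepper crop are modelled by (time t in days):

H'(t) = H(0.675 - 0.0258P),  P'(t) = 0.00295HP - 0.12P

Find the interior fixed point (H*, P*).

H* ≈ 40.7, P* ≈ 26.2

Set dP/dt = 0 with P > 0: 0.00295H - 0.12 = 0, so H* = 0.12/0.00295 = 40.7.
Set dH/dt = 0 with H > 0: 0.675 - 0.0258P = 0, so P* = 0.675/0.0258 = 26.2.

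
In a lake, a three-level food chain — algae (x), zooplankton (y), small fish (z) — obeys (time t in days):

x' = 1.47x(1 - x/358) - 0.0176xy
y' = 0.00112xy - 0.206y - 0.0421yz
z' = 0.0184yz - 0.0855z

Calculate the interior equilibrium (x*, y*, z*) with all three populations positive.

From dz/dt = 0: 0.0184y* = 0.0855, so y* = 4.65.
From dx/dt = 0: 1.47(1 - x*/358) = 0.0176·4.65, giving x* = 358·(1 - 0.0556) = 338.
From dy/dt = 0: 0.00112·338 - 0.206 = 0.0421z*, so z* = 0.173/0.0421 = 4.1.

x* ≈ 338, y* ≈ 4.65, z* ≈ 4.1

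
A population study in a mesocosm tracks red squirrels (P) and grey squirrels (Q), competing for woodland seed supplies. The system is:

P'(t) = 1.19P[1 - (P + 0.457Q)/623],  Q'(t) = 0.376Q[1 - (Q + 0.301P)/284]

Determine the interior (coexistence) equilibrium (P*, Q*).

P* ≈ 572, Q* ≈ 112

Setting both brackets to zero gives the nullclines P + 0.457Q = 623 and 0.301P + Q = 284.
Substituting Q = 284 - 0.301P into the first: P(1 - 0.457·0.301) = 623 - 0.457·284.
So P* = 493/0.862 = 572, and then Q* = 284 - 0.301·572 = 112.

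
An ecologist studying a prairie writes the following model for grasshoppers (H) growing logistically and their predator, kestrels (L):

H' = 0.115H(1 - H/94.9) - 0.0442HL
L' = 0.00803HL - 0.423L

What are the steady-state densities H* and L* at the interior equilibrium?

From dL/dt = 0 with L > 0: 0.00803H* = 0.423, so H* = 52.7.
Substitute into dH/dt = 0: 0.115(1 - 52.7/94.9) = 0.0442L*.
The bracket is 0.445, giving L* = 0.0512/0.0442 = 1.16.

H* ≈ 52.7, L* ≈ 1.16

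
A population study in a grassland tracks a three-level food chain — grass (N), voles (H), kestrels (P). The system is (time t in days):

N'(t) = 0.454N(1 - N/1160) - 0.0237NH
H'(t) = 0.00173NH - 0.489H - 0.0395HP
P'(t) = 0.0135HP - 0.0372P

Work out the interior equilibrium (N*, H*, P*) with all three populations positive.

N* ≈ 993, H* ≈ 2.76, P* ≈ 31.1

From dP/dt = 0: 0.0135H* = 0.0372, so H* = 2.76.
From dN/dt = 0: 0.454(1 - N*/1160) = 0.0237·2.76, giving N* = 1160·(1 - 0.144) = 993.
From dH/dt = 0: 0.00173·993 - 0.489 = 0.0395P*, so P* = 1.23/0.0395 = 31.1.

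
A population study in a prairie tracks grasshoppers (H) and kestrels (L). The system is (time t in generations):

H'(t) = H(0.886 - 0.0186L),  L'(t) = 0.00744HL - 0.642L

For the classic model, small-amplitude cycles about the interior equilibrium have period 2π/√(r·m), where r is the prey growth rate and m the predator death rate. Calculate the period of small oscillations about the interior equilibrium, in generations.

Here r = 0.886 and m = 0.642, so r·m = 0.569.
ω = √0.569 = 0.754 per generation, hence T = 2π/ω ≈ 8.33 generations.

T ≈ 8.33 generations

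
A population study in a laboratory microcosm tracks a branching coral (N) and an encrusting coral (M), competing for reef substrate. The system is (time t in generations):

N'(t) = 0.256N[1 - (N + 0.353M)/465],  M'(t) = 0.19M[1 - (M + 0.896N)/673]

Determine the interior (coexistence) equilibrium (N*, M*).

Setting both brackets to zero gives the nullclines N + 0.353M = 465 and 0.896N + M = 673.
Substituting M = 673 - 0.896N into the first: N(1 - 0.353·0.896) = 465 - 0.353·673.
So N* = 227/0.684 = 333, and then M* = 673 - 0.896·333 = 375.

N* ≈ 333, M* ≈ 375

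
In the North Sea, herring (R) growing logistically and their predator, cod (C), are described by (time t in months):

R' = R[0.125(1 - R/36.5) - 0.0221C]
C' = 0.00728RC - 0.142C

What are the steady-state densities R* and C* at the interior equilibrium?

From dC/dt = 0 with C > 0: 0.00728R* = 0.142, so R* = 19.5.
Substitute into dR/dt = 0: 0.125(1 - 19.5/36.5) = 0.0221C*.
The bracket is 0.466, giving C* = 0.0582/0.0221 = 2.63.

R* ≈ 19.5, C* ≈ 2.63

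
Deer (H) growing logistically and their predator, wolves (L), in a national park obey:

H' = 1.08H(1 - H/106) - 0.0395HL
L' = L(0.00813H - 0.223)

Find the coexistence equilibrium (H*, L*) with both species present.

H* ≈ 27.4, L* ≈ 20.3

From dL/dt = 0 with L > 0: 0.00813H* = 0.223, so H* = 27.4.
Substitute into dH/dt = 0: 1.08(1 - 27.4/106) = 0.0395L*.
The bracket is 0.741, giving L* = 0.801/0.0395 = 20.3.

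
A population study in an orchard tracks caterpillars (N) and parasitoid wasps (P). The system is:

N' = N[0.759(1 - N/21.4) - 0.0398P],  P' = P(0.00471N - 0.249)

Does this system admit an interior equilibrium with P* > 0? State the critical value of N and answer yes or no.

Threshold N = 52.9; K < 52.9, so no, the predator goes extinct.

The predator equation gives dP/dt > 0 only when N > 0.249/0.00471 = 52.9.
Without the predator, N → K = 21.4. Since 21.4 < 52.9, the predator cannot invade.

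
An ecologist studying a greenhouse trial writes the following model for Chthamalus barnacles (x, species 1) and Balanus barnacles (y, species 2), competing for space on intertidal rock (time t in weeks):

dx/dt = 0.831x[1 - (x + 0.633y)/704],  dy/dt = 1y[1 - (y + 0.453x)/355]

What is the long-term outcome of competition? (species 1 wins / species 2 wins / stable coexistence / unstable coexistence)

stable coexistence

Compare the nullcline intercepts: K1/α12 = 704/0.633 = 1110 > K2 = 355; K2/α21 = 355/0.453 = 784 > K1 = 704.
Since both inequalities hold, each species can invade when rare, so the interior equilibrium is stable.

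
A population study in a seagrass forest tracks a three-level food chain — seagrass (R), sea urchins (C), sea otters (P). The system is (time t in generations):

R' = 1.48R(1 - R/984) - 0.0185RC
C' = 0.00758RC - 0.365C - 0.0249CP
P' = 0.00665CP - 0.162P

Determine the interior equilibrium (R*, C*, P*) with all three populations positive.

R* ≈ 684, C* ≈ 24.4, P* ≈ 194

From dP/dt = 0: 0.00665C* = 0.162, so C* = 24.4.
From dR/dt = 0: 1.48(1 - R*/984) = 0.0185·24.4, giving R* = 984·(1 - 0.305) = 684.
From dC/dt = 0: 0.00758·684 - 0.365 = 0.0249P*, so P* = 4.82/0.0249 = 194.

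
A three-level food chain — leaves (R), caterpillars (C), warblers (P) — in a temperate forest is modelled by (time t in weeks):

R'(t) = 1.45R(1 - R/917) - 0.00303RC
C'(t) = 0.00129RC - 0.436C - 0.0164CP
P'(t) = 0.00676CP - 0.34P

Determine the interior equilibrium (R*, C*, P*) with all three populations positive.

R* ≈ 821, C* ≈ 50.3, P* ≈ 38

From dP/dt = 0: 0.00676C* = 0.34, so C* = 50.3.
From dR/dt = 0: 1.45(1 - R*/917) = 0.00303·50.3, giving R* = 917·(1 - 0.105) = 821.
From dC/dt = 0: 0.00129·821 - 0.436 = 0.0164P*, so P* = 0.623/0.0164 = 38.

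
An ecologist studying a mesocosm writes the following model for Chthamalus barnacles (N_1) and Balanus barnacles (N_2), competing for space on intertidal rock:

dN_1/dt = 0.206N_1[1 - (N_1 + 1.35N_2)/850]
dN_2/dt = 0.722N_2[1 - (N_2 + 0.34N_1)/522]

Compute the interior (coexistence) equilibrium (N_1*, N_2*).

N_1* ≈ 269, N_2* ≈ 431

Setting both brackets to zero gives the nullclines N_1 + 1.35N_2 = 850 and 0.34N_1 + N_2 = 522.
Substituting N_2 = 522 - 0.34N_1 into the first: N_1(1 - 1.35·0.34) = 850 - 1.35·522.
So N_1* = 145/0.541 = 269, and then N_2* = 522 - 0.34·269 = 431.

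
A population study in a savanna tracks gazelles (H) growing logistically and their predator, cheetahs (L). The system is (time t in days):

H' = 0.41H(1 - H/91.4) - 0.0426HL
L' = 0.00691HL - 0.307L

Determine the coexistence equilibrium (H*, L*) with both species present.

H* ≈ 44.4, L* ≈ 4.95

From dL/dt = 0 with L > 0: 0.00691H* = 0.307, so H* = 44.4.
Substitute into dH/dt = 0: 0.41(1 - 44.4/91.4) = 0.0426L*.
The bracket is 0.514, giving L* = 0.211/0.0426 = 4.95.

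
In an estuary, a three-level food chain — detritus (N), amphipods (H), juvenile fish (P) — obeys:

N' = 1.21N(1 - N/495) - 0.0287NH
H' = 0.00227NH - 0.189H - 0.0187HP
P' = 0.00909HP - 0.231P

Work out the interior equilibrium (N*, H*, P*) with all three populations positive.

From dP/dt = 0: 0.00909H* = 0.231, so H* = 25.4.
From dN/dt = 0: 1.21(1 - N*/495) = 0.0287·25.4, giving N* = 495·(1 - 0.603) = 197.
From dH/dt = 0: 0.00227·197 - 0.189 = 0.0187P*, so P* = 0.257/0.0187 = 13.8.

N* ≈ 197, H* ≈ 25.4, P* ≈ 13.8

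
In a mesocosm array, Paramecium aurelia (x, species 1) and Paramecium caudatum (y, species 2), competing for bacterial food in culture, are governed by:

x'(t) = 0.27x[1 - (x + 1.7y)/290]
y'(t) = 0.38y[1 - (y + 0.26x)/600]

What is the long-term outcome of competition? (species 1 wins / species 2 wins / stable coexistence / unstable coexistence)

species 2 excludes species 1

Compare the nullcline intercepts: K1/α12 = 290/1.7 = 171 < K2 = 600; K2/α21 = 600/0.26 = 2310 > K1 = 290.
Since the inequalities point opposite ways, species 2 can invade but species 1 cannot.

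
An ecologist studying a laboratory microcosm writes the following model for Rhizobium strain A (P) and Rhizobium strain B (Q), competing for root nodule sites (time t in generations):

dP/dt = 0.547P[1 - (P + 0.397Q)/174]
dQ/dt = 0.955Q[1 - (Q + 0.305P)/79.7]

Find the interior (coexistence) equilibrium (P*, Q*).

Setting both brackets to zero gives the nullclines P + 0.397Q = 174 and 0.305P + Q = 79.7.
Substituting Q = 79.7 - 0.305P into the first: P(1 - 0.397·0.305) = 174 - 0.397·79.7.
So P* = 142/0.879 = 162, and then Q* = 79.7 - 0.305·162 = 30.3.

P* ≈ 162, Q* ≈ 30.3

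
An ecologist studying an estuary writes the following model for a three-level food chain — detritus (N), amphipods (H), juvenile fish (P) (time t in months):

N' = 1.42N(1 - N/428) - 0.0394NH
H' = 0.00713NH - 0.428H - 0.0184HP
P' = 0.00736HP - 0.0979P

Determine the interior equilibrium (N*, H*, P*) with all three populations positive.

From dP/dt = 0: 0.00736H* = 0.0979, so H* = 13.3.
From dN/dt = 0: 1.42(1 - N*/428) = 0.0394·13.3, giving N* = 428·(1 - 0.369) = 270.
From dH/dt = 0: 0.00713·270 - 0.428 = 0.0184P*, so P* = 1.5/0.0184 = 81.4.

N* ≈ 270, H* ≈ 13.3, P* ≈ 81.4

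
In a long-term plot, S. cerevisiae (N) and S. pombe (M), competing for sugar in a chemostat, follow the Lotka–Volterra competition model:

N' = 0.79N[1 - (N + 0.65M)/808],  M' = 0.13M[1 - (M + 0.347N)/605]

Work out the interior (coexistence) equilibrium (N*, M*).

N* ≈ 536, M* ≈ 419

Setting both brackets to zero gives the nullclines N + 0.65M = 808 and 0.347N + M = 605.
Substituting M = 605 - 0.347N into the first: N(1 - 0.65·0.347) = 808 - 0.65·605.
So N* = 415/0.774 = 536, and then M* = 605 - 0.347·536 = 419.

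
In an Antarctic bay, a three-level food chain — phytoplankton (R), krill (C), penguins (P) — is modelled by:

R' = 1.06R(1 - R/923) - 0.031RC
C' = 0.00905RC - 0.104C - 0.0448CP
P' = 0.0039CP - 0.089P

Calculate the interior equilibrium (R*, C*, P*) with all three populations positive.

R* ≈ 307, C* ≈ 22.8, P* ≈ 59.7

From dP/dt = 0: 0.0039C* = 0.089, so C* = 22.8.
From dR/dt = 0: 1.06(1 - R*/923) = 0.031·22.8, giving R* = 923·(1 - 0.667) = 307.
From dC/dt = 0: 0.00905·307 - 0.104 = 0.0448P*, so P* = 2.67/0.0448 = 59.7.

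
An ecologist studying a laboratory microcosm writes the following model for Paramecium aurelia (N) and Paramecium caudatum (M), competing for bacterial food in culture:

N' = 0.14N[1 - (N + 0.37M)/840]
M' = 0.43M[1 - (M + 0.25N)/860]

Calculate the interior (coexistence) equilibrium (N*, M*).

N* ≈ 575, M* ≈ 716

Setting both brackets to zero gives the nullclines N + 0.37M = 840 and 0.25N + M = 860.
Substituting M = 860 - 0.25N into the first: N(1 - 0.37·0.25) = 840 - 0.37·860.
So N* = 522/0.907 = 575, and then M* = 860 - 0.25·575 = 716.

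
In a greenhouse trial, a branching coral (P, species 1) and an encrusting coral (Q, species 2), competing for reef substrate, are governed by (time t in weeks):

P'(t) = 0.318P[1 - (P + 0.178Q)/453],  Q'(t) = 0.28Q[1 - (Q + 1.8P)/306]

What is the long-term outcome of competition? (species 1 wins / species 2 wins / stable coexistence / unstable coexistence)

Compare the nullcline intercepts: K1/α12 = 453/0.178 = 2540 > K2 = 306; K2/α21 = 306/1.8 = 170 < K1 = 453.
Since the inequalities point opposite ways, species 1 can invade but species 2 cannot.

species 1 excludes species 2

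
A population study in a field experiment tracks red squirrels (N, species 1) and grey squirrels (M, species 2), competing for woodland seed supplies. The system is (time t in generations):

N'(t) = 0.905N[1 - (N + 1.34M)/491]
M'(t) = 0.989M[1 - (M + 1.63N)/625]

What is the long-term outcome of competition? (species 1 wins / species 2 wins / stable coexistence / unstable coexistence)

unstable coexistence (outcome depends on initial conditions)

Compare the nullcline intercepts: K1/α12 = 491/1.34 = 366 < K2 = 625; K2/α21 = 625/1.63 = 383 < K1 = 491.
Since both are reversed, neither can invade when rare; the interior point is a saddle.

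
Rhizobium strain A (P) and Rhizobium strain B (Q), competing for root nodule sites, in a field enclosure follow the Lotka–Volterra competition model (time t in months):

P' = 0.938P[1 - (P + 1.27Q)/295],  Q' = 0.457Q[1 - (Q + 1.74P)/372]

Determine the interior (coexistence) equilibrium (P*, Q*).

Setting both brackets to zero gives the nullclines P + 1.27Q = 295 and 1.74P + Q = 372.
Substituting Q = 372 - 1.74P into the first: P(1 - 1.27·1.74) = 295 - 1.27·372.
So P* = -177/-1.21 = 147, and then Q* = 372 - 1.74·147 = 117.

P* ≈ 147, Q* ≈ 117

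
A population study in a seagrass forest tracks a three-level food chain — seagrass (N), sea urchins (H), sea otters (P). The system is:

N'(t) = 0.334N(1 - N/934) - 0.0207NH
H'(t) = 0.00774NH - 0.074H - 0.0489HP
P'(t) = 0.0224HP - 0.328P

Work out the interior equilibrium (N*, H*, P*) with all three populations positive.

N* ≈ 86.4, H* ≈ 14.6, P* ≈ 12.2

From dP/dt = 0: 0.0224H* = 0.328, so H* = 14.6.
From dN/dt = 0: 0.334(1 - N*/934) = 0.0207·14.6, giving N* = 934·(1 - 0.908) = 86.4.
From dH/dt = 0: 0.00774·86.4 - 0.074 = 0.0489P*, so P* = 0.595/0.0489 = 12.2.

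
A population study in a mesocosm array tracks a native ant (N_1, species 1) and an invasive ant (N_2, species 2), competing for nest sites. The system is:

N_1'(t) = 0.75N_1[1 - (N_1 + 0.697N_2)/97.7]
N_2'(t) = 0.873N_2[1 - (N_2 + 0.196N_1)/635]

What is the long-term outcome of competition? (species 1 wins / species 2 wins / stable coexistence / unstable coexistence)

Compare the nullcline intercepts: K1/α12 = 97.7/0.697 = 140 < K2 = 635; K2/α21 = 635/0.196 = 3240 > K1 = 97.7.
Since the inequalities point opposite ways, species 2 can invade but species 1 cannot.

species 2 excludes species 1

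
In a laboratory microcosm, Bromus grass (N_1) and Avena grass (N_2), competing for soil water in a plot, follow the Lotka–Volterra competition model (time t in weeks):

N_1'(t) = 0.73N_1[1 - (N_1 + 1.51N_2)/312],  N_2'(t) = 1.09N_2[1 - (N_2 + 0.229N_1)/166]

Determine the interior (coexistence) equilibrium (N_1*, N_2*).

N_1* ≈ 93.8, N_2* ≈ 145

Setting both brackets to zero gives the nullclines N_1 + 1.51N_2 = 312 and 0.229N_1 + N_2 = 166.
Substituting N_2 = 166 - 0.229N_1 into the first: N_1(1 - 1.51·0.229) = 312 - 1.51·166.
So N_1* = 61.3/0.654 = 93.8, and then N_2* = 166 - 0.229·93.8 = 145.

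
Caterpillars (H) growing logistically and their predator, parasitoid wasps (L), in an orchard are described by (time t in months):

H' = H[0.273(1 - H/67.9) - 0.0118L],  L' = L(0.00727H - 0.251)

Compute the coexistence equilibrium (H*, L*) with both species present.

From dL/dt = 0 with L > 0: 0.00727H* = 0.251, so H* = 34.5.
Substitute into dH/dt = 0: 0.273(1 - 34.5/67.9) = 0.0118L*.
The bracket is 0.492, giving L* = 0.134/0.0118 = 11.4.

H* ≈ 34.5, L* ≈ 11.4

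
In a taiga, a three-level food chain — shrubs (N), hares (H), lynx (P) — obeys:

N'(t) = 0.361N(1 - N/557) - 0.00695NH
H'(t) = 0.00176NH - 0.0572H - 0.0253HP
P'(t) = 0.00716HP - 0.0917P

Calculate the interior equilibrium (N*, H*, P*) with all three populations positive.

From dP/dt = 0: 0.00716H* = 0.0917, so H* = 12.8.
From dN/dt = 0: 0.361(1 - N*/557) = 0.00695·12.8, giving N* = 557·(1 - 0.247) = 420.
From dH/dt = 0: 0.00176·420 - 0.0572 = 0.0253P*, so P* = 0.681/0.0253 = 26.9.

N* ≈ 420, H* ≈ 12.8, P* ≈ 26.9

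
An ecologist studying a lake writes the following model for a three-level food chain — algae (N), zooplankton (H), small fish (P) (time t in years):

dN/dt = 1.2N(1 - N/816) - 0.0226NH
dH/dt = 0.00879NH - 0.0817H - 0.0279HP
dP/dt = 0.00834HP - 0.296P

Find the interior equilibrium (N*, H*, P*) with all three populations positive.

N* ≈ 271, H* ≈ 35.5, P* ≈ 82.3

From dP/dt = 0: 0.00834H* = 0.296, so H* = 35.5.
From dN/dt = 0: 1.2(1 - N*/816) = 0.0226·35.5, giving N* = 816·(1 - 0.668) = 271.
From dH/dt = 0: 0.00879·271 - 0.0817 = 0.0279P*, so P* = 2.3/0.0279 = 82.3.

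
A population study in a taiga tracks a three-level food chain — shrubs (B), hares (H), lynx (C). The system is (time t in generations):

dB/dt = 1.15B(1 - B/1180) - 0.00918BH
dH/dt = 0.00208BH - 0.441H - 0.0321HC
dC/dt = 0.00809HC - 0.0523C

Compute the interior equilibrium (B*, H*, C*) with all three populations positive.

B* ≈ 1120, H* ≈ 6.46, C* ≈ 58.8

From dC/dt = 0: 0.00809H* = 0.0523, so H* = 6.46.
From dB/dt = 0: 1.15(1 - B*/1180) = 0.00918·6.46, giving B* = 1180·(1 - 0.0516) = 1120.
From dH/dt = 0: 0.00208·1120 - 0.441 = 0.0321C*, so C* = 1.89/0.0321 = 58.8.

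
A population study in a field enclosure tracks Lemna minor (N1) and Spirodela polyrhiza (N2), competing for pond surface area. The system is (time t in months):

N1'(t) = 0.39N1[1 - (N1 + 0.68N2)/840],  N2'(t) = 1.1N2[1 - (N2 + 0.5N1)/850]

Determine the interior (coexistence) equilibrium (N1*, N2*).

N1* ≈ 397, N2* ≈ 652

Setting both brackets to zero gives the nullclines N1 + 0.68N2 = 840 and 0.5N1 + N2 = 850.
Substituting N2 = 850 - 0.5N1 into the first: N1(1 - 0.68·0.5) = 840 - 0.68·850.
So N1* = 262/0.66 = 397, and then N2* = 850 - 0.5·397 = 652.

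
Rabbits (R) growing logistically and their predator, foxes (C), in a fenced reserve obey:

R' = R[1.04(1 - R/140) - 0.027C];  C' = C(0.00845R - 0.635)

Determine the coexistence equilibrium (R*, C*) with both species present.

From dC/dt = 0 with C > 0: 0.00845R* = 0.635, so R* = 75.1.
Substitute into dR/dt = 0: 1.04(1 - 75.1/140) = 0.027C*.
The bracket is 0.463, giving C* = 0.482/0.027 = 17.8.

R* ≈ 75.1, C* ≈ 17.8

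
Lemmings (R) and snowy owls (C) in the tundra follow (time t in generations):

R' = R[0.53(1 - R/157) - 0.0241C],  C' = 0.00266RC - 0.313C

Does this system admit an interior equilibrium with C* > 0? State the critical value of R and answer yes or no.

Threshold R = 118; K > 118, so yes, the predator persists.

The predator equation gives dC/dt > 0 only when R > 0.313/0.00266 = 118.
Without the predator, R → K = 157. Since 157 > 118, the predator can invade and persist.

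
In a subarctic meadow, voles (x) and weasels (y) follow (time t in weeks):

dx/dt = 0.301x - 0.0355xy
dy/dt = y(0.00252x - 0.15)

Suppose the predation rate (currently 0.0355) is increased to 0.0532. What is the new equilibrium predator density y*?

y* ≈ 5.66

At the interior fixed point, setting dx/dt = 0 with x > 0 fixes y* = (prey growth rate)/(xy coefficient) — independent of the other coefficients.
With the change, y* = 0.301/0.0532 = 5.66; it falls from 8.48.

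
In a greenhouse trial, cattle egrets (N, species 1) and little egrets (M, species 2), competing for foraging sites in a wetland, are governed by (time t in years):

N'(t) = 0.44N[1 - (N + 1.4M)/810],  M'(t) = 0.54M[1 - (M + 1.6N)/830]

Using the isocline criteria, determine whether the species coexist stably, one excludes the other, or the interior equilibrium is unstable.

unstable coexistence (outcome depends on initial conditions)

Compare the nullcline intercepts: K1/α12 = 810/1.4 = 579 < K2 = 830; K2/α21 = 830/1.6 = 519 < K1 = 810.
Since both are reversed, neither can invade when rare; the interior point is a saddle.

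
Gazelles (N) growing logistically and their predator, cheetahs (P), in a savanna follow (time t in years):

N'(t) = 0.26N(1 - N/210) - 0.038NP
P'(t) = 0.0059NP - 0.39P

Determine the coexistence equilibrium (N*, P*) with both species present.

N* ≈ 66.1, P* ≈ 4.69

From dP/dt = 0 with P > 0: 0.0059N* = 0.39, so N* = 66.1.
Substitute into dN/dt = 0: 0.26(1 - 66.1/210) = 0.038P*.
The bracket is 0.685, giving P* = 0.178/0.038 = 4.69.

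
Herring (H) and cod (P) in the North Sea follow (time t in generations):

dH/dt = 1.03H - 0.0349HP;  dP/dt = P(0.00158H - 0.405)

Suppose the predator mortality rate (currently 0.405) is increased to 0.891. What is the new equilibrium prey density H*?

At the interior fixed point, setting dP/dt = 0 with P > 0 fixes H* = (predator death rate)/(HP coefficient) — independent of the other coefficients.
With the change, H* = 0.891/0.00158 = 564; it rises from 256.

H* ≈ 564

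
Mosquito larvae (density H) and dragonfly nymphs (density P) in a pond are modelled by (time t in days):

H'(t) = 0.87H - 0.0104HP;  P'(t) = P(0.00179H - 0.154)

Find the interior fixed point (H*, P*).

Set dP/dt = 0 with P > 0: 0.00179H - 0.154 = 0, so H* = 0.154/0.00179 = 86.
Set dH/dt = 0 with H > 0: 0.87 - 0.0104P = 0, so P* = 0.87/0.0104 = 83.7.

H* ≈ 86, P* ≈ 83.7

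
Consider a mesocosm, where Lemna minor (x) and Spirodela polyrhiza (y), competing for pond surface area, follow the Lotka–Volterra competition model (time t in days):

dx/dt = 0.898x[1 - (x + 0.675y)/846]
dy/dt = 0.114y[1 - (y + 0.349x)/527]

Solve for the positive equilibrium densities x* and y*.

x* ≈ 641, y* ≈ 303

Setting both brackets to zero gives the nullclines x + 0.675y = 846 and 0.349x + y = 527.
Substituting y = 527 - 0.349x into the first: x(1 - 0.675·0.349) = 846 - 0.675·527.
So x* = 490/0.764 = 641, and then y* = 527 - 0.349·641 = 303.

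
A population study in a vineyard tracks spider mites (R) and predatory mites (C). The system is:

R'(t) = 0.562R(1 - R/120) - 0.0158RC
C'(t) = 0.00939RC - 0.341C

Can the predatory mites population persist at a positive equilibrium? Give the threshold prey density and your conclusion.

The predator equation gives dC/dt > 0 only when R > 0.341/0.00939 = 36.3.
Without the predator, R → K = 120. Since 120 > 36.3, the predator can invade and persist.

Threshold R = 36.3; K > 36.3, so yes, the predator persists.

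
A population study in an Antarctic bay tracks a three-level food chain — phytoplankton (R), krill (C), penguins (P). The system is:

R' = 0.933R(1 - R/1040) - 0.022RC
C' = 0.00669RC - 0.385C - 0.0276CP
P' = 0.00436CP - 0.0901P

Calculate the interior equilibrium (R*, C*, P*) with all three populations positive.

From dP/dt = 0: 0.00436C* = 0.0901, so C* = 20.7.
From dR/dt = 0: 0.933(1 - R*/1040) = 0.022·20.7, giving R* = 1040·(1 - 0.487) = 533.
From dC/dt = 0: 0.00669·533 - 0.385 = 0.0276P*, so P* = 3.18/0.0276 = 115.

R* ≈ 533, C* ≈ 20.7, P* ≈ 115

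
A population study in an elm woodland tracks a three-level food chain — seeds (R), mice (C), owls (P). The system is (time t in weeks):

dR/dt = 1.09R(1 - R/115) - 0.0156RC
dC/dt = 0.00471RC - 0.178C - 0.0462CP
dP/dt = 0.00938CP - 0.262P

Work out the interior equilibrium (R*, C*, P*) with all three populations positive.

From dP/dt = 0: 0.00938C* = 0.262, so C* = 27.9.
From dR/dt = 0: 1.09(1 - R*/115) = 0.0156·27.9, giving R* = 115·(1 - 0.4) = 69.
From dC/dt = 0: 0.00471·69 - 0.178 = 0.0462P*, so P* = 0.147/0.0462 = 3.18.

R* ≈ 69, C* ≈ 27.9, P* ≈ 3.18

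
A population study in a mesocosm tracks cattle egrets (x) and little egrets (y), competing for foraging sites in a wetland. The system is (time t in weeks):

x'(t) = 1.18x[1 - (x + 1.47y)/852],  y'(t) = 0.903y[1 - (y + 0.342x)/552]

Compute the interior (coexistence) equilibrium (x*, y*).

Setting both brackets to zero gives the nullclines x + 1.47y = 852 and 0.342x + y = 552.
Substituting y = 552 - 0.342x into the first: x(1 - 1.47·0.342) = 852 - 1.47·552.
So x* = 40.6/0.497 = 81.6, and then y* = 552 - 0.342·81.6 = 524.

x* ≈ 81.6, y* ≈ 524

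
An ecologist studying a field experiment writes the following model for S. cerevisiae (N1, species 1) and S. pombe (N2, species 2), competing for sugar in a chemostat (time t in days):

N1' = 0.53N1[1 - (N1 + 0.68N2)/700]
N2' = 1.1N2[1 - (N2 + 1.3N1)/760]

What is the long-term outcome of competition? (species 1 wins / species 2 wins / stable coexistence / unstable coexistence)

species 1 excludes species 2

Compare the nullcline intercepts: K1/α12 = 700/0.68 = 1030 > K2 = 760; K2/α21 = 760/1.3 = 585 < K1 = 700.
Since the inequalities point opposite ways, species 1 can invade but species 2 cannot.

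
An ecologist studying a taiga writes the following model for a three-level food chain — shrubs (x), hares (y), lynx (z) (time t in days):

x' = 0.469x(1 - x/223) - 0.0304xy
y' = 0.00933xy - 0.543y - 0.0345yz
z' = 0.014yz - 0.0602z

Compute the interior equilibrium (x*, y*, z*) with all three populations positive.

x* ≈ 161, y* ≈ 4.3, z* ≈ 27.8

From dz/dt = 0: 0.014y* = 0.0602, so y* = 4.3.
From dx/dt = 0: 0.469(1 - x*/223) = 0.0304·4.3, giving x* = 223·(1 - 0.279) = 161.
From dy/dt = 0: 0.00933·161 - 0.543 = 0.0345z*, so z* = 0.958/0.0345 = 27.8.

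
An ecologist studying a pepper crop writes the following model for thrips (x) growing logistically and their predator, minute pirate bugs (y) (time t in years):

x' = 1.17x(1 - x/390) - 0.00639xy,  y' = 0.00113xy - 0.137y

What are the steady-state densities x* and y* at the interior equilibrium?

From dy/dt = 0 with y > 0: 0.00113x* = 0.137, so x* = 121.
Substitute into dx/dt = 0: 1.17(1 - 121/390) = 0.00639y*.
The bracket is 0.689, giving y* = 0.806/0.00639 = 126.

x* ≈ 121, y* ≈ 126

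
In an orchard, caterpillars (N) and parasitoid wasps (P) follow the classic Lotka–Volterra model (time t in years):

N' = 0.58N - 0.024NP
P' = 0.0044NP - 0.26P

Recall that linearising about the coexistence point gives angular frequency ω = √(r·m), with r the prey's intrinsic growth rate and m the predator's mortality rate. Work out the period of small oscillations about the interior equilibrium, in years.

T ≈ 16.2 years

Here r = 0.58 and m = 0.26, so r·m = 0.151.
ω = √0.151 = 0.388 per year, hence T = 2π/ω ≈ 16.2 years.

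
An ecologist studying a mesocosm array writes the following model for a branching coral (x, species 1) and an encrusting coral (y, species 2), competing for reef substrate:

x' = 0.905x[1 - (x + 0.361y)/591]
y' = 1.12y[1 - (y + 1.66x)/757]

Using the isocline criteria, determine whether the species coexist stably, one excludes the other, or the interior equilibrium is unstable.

species 1 excludes species 2

Compare the nullcline intercepts: K1/α12 = 591/0.361 = 1640 > K2 = 757; K2/α21 = 757/1.66 = 456 < K1 = 591.
Since the inequalities point opposite ways, species 1 can invade but species 2 cannot.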